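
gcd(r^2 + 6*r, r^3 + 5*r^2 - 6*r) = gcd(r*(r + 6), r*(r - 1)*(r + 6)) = r^2 + 6*r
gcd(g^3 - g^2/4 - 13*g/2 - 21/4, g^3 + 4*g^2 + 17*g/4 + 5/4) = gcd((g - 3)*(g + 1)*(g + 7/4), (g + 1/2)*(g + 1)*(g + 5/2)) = g + 1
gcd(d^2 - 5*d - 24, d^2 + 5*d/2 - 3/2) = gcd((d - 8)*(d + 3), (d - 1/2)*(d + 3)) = d + 3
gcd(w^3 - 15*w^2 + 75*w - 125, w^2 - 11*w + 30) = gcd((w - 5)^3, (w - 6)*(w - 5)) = w - 5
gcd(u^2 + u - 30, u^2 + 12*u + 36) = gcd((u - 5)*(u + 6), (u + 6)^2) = u + 6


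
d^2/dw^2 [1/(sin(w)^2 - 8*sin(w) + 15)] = 2*(-2*sin(w)^4 + 12*sin(w)^3 + sin(w)^2 - 84*sin(w) + 49)/(sin(w)^2 - 8*sin(w) + 15)^3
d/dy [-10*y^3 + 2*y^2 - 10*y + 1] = -30*y^2 + 4*y - 10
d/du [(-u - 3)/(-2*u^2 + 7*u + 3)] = (2*u^2 - 7*u - (u + 3)*(4*u - 7) - 3)/(-2*u^2 + 7*u + 3)^2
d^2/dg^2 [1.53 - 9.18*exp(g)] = -9.18*exp(g)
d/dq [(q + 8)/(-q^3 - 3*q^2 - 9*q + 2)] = (-q^3 - 3*q^2 - 9*q + 3*(q + 8)*(q^2 + 2*q + 3) + 2)/(q^3 + 3*q^2 + 9*q - 2)^2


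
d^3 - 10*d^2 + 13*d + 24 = (d - 8)*(d - 3)*(d + 1)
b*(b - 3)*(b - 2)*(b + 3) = b^4 - 2*b^3 - 9*b^2 + 18*b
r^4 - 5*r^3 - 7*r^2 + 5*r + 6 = (r - 6)*(r - 1)*(r + 1)^2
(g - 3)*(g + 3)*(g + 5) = g^3 + 5*g^2 - 9*g - 45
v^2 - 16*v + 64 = (v - 8)^2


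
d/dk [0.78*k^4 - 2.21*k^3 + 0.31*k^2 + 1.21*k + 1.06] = 3.12*k^3 - 6.63*k^2 + 0.62*k + 1.21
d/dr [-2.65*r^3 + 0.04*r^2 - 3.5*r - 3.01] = -7.95*r^2 + 0.08*r - 3.5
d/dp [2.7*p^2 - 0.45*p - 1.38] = 5.4*p - 0.45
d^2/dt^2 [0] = 0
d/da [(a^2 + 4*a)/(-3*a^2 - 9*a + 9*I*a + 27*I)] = (a^2*(1 + 3*I) + 18*I*a + 36*I)/(3*(a^4 + 6*a^3*(1 - I) - 36*I*a^2 - 54*a*(1 + I) - 81))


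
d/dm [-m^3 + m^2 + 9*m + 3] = -3*m^2 + 2*m + 9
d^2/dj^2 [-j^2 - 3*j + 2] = -2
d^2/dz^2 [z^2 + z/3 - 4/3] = 2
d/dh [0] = 0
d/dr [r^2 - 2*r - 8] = 2*r - 2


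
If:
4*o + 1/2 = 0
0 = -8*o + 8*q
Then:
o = -1/8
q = -1/8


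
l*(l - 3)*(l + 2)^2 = l^4 + l^3 - 8*l^2 - 12*l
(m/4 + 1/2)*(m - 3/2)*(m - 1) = m^3/4 - m^2/8 - 7*m/8 + 3/4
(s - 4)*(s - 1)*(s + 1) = s^3 - 4*s^2 - s + 4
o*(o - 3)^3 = o^4 - 9*o^3 + 27*o^2 - 27*o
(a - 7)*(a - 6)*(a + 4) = a^3 - 9*a^2 - 10*a + 168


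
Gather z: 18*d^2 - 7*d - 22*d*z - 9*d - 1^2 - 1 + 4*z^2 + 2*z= 18*d^2 - 16*d + 4*z^2 + z*(2 - 22*d) - 2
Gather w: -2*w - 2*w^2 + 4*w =-2*w^2 + 2*w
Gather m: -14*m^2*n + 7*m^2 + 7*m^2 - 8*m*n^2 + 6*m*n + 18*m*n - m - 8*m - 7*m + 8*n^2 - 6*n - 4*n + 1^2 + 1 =m^2*(14 - 14*n) + m*(-8*n^2 + 24*n - 16) + 8*n^2 - 10*n + 2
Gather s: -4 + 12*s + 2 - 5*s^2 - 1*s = -5*s^2 + 11*s - 2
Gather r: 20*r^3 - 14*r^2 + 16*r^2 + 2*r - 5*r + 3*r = 20*r^3 + 2*r^2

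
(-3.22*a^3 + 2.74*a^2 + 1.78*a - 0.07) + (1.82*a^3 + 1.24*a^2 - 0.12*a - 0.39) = -1.4*a^3 + 3.98*a^2 + 1.66*a - 0.46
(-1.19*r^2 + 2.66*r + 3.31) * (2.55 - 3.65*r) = 4.3435*r^3 - 12.7435*r^2 - 5.2985*r + 8.4405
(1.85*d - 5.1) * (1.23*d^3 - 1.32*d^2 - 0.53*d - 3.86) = 2.2755*d^4 - 8.715*d^3 + 5.7515*d^2 - 4.438*d + 19.686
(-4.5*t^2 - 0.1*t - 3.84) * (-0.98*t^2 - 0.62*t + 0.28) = 4.41*t^4 + 2.888*t^3 + 2.5652*t^2 + 2.3528*t - 1.0752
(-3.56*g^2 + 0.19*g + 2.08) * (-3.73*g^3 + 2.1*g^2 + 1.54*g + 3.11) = 13.2788*g^5 - 8.1847*g^4 - 12.8418*g^3 - 6.411*g^2 + 3.7941*g + 6.4688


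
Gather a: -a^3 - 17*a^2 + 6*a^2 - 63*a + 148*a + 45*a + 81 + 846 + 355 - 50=-a^3 - 11*a^2 + 130*a + 1232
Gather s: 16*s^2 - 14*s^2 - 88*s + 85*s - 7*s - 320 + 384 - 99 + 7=2*s^2 - 10*s - 28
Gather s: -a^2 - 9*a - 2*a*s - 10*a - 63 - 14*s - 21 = -a^2 - 19*a + s*(-2*a - 14) - 84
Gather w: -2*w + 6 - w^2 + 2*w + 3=9 - w^2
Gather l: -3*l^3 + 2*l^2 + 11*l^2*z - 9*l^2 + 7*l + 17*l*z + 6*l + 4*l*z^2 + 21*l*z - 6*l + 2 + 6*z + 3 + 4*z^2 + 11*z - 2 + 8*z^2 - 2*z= -3*l^3 + l^2*(11*z - 7) + l*(4*z^2 + 38*z + 7) + 12*z^2 + 15*z + 3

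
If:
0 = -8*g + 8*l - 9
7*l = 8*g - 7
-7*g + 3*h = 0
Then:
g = 119/8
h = 833/24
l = 16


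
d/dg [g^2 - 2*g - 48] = 2*g - 2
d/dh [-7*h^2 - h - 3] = -14*h - 1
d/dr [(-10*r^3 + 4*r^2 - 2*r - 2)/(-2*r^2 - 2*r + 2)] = (5*r^4 + 10*r^3 - 18*r^2 + 2*r - 2)/(r^4 + 2*r^3 - r^2 - 2*r + 1)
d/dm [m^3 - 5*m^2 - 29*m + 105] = 3*m^2 - 10*m - 29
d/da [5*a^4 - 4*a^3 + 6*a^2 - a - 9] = 20*a^3 - 12*a^2 + 12*a - 1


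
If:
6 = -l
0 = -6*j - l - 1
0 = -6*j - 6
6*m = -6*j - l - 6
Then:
No Solution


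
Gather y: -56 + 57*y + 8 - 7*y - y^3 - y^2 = -y^3 - y^2 + 50*y - 48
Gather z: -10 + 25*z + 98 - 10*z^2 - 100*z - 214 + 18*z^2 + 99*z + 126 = 8*z^2 + 24*z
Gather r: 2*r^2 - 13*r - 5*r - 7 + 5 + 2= 2*r^2 - 18*r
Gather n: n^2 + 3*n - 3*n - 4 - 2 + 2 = n^2 - 4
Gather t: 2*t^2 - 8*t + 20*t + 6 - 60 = 2*t^2 + 12*t - 54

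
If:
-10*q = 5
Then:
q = -1/2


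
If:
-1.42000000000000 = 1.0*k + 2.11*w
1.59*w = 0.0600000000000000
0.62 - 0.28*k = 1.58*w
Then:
No Solution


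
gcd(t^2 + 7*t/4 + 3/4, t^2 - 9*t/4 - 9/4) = t + 3/4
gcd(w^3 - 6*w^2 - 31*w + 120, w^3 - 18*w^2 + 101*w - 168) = w^2 - 11*w + 24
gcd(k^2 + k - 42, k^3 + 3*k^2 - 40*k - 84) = k^2 + k - 42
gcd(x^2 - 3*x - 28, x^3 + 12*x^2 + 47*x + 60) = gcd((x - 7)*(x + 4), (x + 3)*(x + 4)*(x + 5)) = x + 4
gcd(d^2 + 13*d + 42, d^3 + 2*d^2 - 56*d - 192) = d + 6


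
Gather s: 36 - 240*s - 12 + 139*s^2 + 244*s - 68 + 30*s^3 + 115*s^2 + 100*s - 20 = 30*s^3 + 254*s^2 + 104*s - 64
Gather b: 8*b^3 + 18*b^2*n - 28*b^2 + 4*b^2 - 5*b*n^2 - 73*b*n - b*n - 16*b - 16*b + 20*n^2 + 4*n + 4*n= 8*b^3 + b^2*(18*n - 24) + b*(-5*n^2 - 74*n - 32) + 20*n^2 + 8*n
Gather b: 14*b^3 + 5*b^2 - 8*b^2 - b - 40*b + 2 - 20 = 14*b^3 - 3*b^2 - 41*b - 18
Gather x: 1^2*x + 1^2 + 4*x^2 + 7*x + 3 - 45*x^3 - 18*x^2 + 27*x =-45*x^3 - 14*x^2 + 35*x + 4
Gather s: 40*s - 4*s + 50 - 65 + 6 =36*s - 9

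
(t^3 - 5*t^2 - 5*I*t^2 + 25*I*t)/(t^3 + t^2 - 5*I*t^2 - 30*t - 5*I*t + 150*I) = t/(t + 6)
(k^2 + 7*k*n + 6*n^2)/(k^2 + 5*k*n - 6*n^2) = (k + n)/(k - n)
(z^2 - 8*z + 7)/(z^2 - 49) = (z - 1)/(z + 7)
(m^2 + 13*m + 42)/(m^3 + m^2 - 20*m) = (m^2 + 13*m + 42)/(m*(m^2 + m - 20))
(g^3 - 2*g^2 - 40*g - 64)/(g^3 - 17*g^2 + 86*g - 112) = (g^2 + 6*g + 8)/(g^2 - 9*g + 14)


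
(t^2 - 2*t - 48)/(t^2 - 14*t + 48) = (t + 6)/(t - 6)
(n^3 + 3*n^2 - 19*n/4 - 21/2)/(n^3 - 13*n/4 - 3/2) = (2*n + 7)/(2*n + 1)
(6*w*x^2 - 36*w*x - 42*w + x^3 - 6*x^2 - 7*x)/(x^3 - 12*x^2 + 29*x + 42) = (6*w + x)/(x - 6)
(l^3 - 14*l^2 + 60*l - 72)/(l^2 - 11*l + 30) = (l^2 - 8*l + 12)/(l - 5)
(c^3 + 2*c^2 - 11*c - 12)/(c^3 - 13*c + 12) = (c + 1)/(c - 1)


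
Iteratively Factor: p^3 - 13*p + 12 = (p - 1)*(p^2 + p - 12) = (p - 1)*(p + 4)*(p - 3)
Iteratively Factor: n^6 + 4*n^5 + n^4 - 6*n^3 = (n - 1)*(n^5 + 5*n^4 + 6*n^3) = (n - 1)*(n + 3)*(n^4 + 2*n^3) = n*(n - 1)*(n + 3)*(n^3 + 2*n^2) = n^2*(n - 1)*(n + 3)*(n^2 + 2*n) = n^3*(n - 1)*(n + 3)*(n + 2)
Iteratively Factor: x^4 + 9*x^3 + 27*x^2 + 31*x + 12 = (x + 3)*(x^3 + 6*x^2 + 9*x + 4) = (x + 1)*(x + 3)*(x^2 + 5*x + 4) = (x + 1)^2*(x + 3)*(x + 4)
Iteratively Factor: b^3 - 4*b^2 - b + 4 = (b + 1)*(b^2 - 5*b + 4) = (b - 1)*(b + 1)*(b - 4)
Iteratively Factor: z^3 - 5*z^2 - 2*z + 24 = (z - 4)*(z^2 - z - 6) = (z - 4)*(z + 2)*(z - 3)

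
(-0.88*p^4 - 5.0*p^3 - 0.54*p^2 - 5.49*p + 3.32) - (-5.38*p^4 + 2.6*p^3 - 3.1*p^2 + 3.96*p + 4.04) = 4.5*p^4 - 7.6*p^3 + 2.56*p^2 - 9.45*p - 0.72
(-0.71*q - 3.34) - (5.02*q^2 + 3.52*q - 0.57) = -5.02*q^2 - 4.23*q - 2.77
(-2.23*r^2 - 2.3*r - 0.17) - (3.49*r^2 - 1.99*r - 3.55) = -5.72*r^2 - 0.31*r + 3.38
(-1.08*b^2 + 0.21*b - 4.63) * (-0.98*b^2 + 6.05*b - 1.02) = 1.0584*b^4 - 6.7398*b^3 + 6.9095*b^2 - 28.2257*b + 4.7226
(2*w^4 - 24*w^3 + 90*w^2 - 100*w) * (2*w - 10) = 4*w^5 - 68*w^4 + 420*w^3 - 1100*w^2 + 1000*w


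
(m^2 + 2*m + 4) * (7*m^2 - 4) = 7*m^4 + 14*m^3 + 24*m^2 - 8*m - 16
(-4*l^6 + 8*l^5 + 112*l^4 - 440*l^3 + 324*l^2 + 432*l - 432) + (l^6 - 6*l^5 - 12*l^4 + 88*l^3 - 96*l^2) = -3*l^6 + 2*l^5 + 100*l^4 - 352*l^3 + 228*l^2 + 432*l - 432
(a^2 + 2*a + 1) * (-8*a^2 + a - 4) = -8*a^4 - 15*a^3 - 10*a^2 - 7*a - 4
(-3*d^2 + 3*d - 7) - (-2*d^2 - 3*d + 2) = -d^2 + 6*d - 9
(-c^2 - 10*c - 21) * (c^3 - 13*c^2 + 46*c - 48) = -c^5 + 3*c^4 + 63*c^3 - 139*c^2 - 486*c + 1008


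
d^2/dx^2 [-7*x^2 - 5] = -14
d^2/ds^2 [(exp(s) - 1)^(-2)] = (4*exp(s) + 2)*exp(s)/(1 - exp(s))^4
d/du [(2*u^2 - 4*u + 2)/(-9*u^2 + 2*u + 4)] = 4*(-8*u^2 + 13*u - 5)/(81*u^4 - 36*u^3 - 68*u^2 + 16*u + 16)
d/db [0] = 0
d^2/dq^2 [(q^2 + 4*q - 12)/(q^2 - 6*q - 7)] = 10*(2*q^3 - 3*q^2 + 60*q - 127)/(q^6 - 18*q^5 + 87*q^4 + 36*q^3 - 609*q^2 - 882*q - 343)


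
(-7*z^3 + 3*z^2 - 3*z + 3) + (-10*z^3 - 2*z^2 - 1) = -17*z^3 + z^2 - 3*z + 2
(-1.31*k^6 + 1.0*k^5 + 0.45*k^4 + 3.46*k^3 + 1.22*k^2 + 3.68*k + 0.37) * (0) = 0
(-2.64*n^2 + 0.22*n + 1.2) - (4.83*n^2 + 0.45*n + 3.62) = -7.47*n^2 - 0.23*n - 2.42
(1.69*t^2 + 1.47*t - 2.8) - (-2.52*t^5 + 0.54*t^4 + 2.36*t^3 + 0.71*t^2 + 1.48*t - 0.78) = 2.52*t^5 - 0.54*t^4 - 2.36*t^3 + 0.98*t^2 - 0.01*t - 2.02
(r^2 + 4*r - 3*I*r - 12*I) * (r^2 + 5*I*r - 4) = r^4 + 4*r^3 + 2*I*r^3 + 11*r^2 + 8*I*r^2 + 44*r + 12*I*r + 48*I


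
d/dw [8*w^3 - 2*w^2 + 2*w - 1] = 24*w^2 - 4*w + 2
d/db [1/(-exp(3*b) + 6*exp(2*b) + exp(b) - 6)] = (3*exp(2*b) - 12*exp(b) - 1)*exp(b)/(exp(3*b) - 6*exp(2*b) - exp(b) + 6)^2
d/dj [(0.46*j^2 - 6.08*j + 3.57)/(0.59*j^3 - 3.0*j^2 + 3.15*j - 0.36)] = (-0.2714*j^4 + 7.1744*j^3 - 23.1099*j^2 + 21.0888*j - 9.0567)/(0.3481*j^6 - 3.54*j^5 + 12.717*j^4 - 19.3248*j^3 + 12.0825*j^2 - 2.268*j + 0.1296)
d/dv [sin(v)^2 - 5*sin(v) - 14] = (2*sin(v) - 5)*cos(v)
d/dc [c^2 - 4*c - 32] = 2*c - 4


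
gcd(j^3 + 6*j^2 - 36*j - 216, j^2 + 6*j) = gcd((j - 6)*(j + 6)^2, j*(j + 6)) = j + 6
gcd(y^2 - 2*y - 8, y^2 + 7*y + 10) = y + 2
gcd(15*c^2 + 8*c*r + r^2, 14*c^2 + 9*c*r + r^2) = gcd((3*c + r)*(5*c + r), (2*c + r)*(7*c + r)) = 1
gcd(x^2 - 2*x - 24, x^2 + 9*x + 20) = x + 4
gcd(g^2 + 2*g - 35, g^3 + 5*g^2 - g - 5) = 1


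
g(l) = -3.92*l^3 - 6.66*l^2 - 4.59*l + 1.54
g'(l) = -11.76*l^2 - 13.32*l - 4.59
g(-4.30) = 209.80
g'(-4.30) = -164.76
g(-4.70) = 282.98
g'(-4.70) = -201.76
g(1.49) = -33.05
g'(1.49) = -50.55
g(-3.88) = 148.06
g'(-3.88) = -129.95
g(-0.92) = 3.18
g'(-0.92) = -2.29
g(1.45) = -31.07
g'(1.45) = -48.63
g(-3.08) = 67.03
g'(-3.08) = -75.12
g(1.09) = -16.45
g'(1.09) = -33.08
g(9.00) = -3436.91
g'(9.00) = -1077.03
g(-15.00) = 11801.89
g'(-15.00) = -2450.79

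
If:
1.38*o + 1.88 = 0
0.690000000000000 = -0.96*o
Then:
No Solution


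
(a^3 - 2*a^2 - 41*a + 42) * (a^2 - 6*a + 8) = a^5 - 8*a^4 - 21*a^3 + 272*a^2 - 580*a + 336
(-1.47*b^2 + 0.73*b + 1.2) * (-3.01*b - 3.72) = 4.4247*b^3 + 3.2711*b^2 - 6.3276*b - 4.464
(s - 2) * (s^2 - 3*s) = s^3 - 5*s^2 + 6*s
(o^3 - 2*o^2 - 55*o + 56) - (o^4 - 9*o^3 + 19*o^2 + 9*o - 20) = -o^4 + 10*o^3 - 21*o^2 - 64*o + 76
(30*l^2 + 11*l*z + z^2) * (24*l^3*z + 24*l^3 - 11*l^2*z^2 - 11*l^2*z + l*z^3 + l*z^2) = 720*l^5*z + 720*l^5 - 66*l^4*z^2 - 66*l^4*z - 67*l^3*z^3 - 67*l^3*z^2 + l*z^5 + l*z^4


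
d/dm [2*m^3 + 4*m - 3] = 6*m^2 + 4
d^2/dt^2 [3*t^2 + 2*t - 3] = 6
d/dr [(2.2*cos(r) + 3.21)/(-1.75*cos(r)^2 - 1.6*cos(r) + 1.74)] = (3.85*sin(r)^2 - 11.235*cos(r) - 12.814)*sin(r)/(1.75*cos(r)^2 + 1.6*cos(r) - 1.74)^2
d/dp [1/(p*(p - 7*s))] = (p*(-p + 7*s) - (p - 7*s)^2)/(p^2*(p - 7*s)^3)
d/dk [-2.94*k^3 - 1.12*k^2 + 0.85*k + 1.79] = -8.82*k^2 - 2.24*k + 0.85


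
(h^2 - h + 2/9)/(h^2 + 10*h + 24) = (h^2 - h + 2/9)/(h^2 + 10*h + 24)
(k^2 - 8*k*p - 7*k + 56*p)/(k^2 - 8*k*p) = (k - 7)/k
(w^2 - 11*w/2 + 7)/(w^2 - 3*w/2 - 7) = (w - 2)/(w + 2)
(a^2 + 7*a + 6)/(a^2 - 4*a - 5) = (a + 6)/(a - 5)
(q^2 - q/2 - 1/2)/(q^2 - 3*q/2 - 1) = (q - 1)/(q - 2)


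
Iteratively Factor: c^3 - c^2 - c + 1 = (c + 1)*(c^2 - 2*c + 1) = (c - 1)*(c + 1)*(c - 1)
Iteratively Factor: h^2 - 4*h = (h)*(h - 4)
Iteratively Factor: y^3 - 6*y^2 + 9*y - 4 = (y - 1)*(y^2 - 5*y + 4) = (y - 1)^2*(y - 4)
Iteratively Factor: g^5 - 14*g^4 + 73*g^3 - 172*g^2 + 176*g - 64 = (g - 4)*(g^4 - 10*g^3 + 33*g^2 - 40*g + 16) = (g - 4)^2*(g^3 - 6*g^2 + 9*g - 4) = (g - 4)^2*(g - 1)*(g^2 - 5*g + 4) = (g - 4)^2*(g - 1)^2*(g - 4)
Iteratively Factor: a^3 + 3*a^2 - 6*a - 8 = (a - 2)*(a^2 + 5*a + 4) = (a - 2)*(a + 1)*(a + 4)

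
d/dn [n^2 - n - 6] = 2*n - 1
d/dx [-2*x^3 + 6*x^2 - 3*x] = -6*x^2 + 12*x - 3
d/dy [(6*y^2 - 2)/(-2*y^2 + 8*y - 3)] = 4*(12*y^2 - 11*y + 4)/(4*y^4 - 32*y^3 + 76*y^2 - 48*y + 9)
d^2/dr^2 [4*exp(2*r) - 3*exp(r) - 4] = (16*exp(r) - 3)*exp(r)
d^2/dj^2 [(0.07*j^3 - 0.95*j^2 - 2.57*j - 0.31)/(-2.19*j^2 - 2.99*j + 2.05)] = (-4.44089209850063e-16*j^5 + 10.33042*j^3 + 37.085286*j^2 + 79.642506*j + 47.816732)/(10.503459*j^6 + 43.021017*j^5 + 29.240442*j^4 - 53.810731*j^3 - 27.37119*j^2 + 37.696425*j - 8.615125)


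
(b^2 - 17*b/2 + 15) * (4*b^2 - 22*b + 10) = 4*b^4 - 56*b^3 + 257*b^2 - 415*b + 150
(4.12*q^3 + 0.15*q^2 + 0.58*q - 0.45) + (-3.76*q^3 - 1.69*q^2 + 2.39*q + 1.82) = 0.36*q^3 - 1.54*q^2 + 2.97*q + 1.37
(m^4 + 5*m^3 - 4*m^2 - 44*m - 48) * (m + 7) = m^5 + 12*m^4 + 31*m^3 - 72*m^2 - 356*m - 336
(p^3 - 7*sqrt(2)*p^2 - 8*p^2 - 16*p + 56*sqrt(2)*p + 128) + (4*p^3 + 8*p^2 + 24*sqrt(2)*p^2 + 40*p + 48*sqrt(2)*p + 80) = 5*p^3 + 17*sqrt(2)*p^2 + 24*p + 104*sqrt(2)*p + 208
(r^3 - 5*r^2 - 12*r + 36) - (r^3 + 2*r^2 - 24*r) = -7*r^2 + 12*r + 36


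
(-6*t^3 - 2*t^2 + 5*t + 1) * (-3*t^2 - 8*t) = 18*t^5 + 54*t^4 + t^3 - 43*t^2 - 8*t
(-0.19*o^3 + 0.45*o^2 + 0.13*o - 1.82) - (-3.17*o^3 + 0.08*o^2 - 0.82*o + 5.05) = 2.98*o^3 + 0.37*o^2 + 0.95*o - 6.87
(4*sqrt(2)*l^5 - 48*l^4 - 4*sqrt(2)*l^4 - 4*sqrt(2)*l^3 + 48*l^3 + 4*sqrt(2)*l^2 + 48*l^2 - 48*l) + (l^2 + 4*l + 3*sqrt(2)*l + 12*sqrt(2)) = 4*sqrt(2)*l^5 - 48*l^4 - 4*sqrt(2)*l^4 - 4*sqrt(2)*l^3 + 48*l^3 + 4*sqrt(2)*l^2 + 49*l^2 - 44*l + 3*sqrt(2)*l + 12*sqrt(2)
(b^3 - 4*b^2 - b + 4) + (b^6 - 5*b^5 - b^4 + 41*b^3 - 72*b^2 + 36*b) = b^6 - 5*b^5 - b^4 + 42*b^3 - 76*b^2 + 35*b + 4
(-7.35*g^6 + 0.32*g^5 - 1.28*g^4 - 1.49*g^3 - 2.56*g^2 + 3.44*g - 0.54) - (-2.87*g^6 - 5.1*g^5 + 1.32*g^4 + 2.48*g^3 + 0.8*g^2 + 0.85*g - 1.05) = -4.48*g^6 + 5.42*g^5 - 2.6*g^4 - 3.97*g^3 - 3.36*g^2 + 2.59*g + 0.51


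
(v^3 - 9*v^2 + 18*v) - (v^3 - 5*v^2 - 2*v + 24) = -4*v^2 + 20*v - 24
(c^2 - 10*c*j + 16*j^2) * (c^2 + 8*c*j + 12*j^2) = c^4 - 2*c^3*j - 52*c^2*j^2 + 8*c*j^3 + 192*j^4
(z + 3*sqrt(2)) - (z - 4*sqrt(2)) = 7*sqrt(2)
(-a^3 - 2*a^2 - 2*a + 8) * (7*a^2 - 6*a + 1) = -7*a^5 - 8*a^4 - 3*a^3 + 66*a^2 - 50*a + 8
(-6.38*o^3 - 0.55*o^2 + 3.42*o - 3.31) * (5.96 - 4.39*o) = 28.0082*o^4 - 35.6103*o^3 - 18.2918*o^2 + 34.9141*o - 19.7276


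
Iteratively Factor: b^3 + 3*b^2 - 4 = (b + 2)*(b^2 + b - 2) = (b + 2)^2*(b - 1)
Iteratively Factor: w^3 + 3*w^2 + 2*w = (w)*(w^2 + 3*w + 2) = w*(w + 2)*(w + 1)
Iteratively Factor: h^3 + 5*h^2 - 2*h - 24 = (h + 3)*(h^2 + 2*h - 8) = (h - 2)*(h + 3)*(h + 4)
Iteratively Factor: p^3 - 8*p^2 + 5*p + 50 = (p - 5)*(p^2 - 3*p - 10) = (p - 5)^2*(p + 2)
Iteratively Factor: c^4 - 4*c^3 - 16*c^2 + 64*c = (c + 4)*(c^3 - 8*c^2 + 16*c) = (c - 4)*(c + 4)*(c^2 - 4*c) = (c - 4)^2*(c + 4)*(c)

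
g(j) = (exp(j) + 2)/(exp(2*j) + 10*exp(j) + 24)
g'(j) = (exp(j) + 2)*(-2*exp(2*j) - 10*exp(j))/(exp(2*j) + 10*exp(j) + 24)^2 + exp(j)/(exp(2*j) + 10*exp(j) + 24) = (-2*(exp(j) + 2)*(exp(j) + 5) + exp(2*j) + 10*exp(j) + 24)*exp(j)/(exp(2*j) + 10*exp(j) + 24)^2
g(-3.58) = 0.08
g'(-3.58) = 0.00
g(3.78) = 0.02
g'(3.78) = -0.02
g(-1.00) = 0.09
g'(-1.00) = 0.00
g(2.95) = 0.04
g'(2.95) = -0.02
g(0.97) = 0.08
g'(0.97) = -0.01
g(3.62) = 0.02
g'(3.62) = -0.02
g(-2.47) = 0.08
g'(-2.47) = 0.00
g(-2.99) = 0.08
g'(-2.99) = 0.00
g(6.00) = 0.00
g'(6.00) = 0.00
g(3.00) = 0.04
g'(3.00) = -0.02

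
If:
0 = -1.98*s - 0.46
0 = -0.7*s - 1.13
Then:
No Solution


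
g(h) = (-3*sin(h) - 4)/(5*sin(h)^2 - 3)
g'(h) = -10*(-3*sin(h) - 4)*sin(h)*cos(h)/(5*sin(h)^2 - 3)^2 - 3*cos(h)/(5*sin(h)^2 - 3) = (15*sin(h)^2 + 40*sin(h) + 9)*cos(h)/(5*sin(h)^2 - 3)^2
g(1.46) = -3.60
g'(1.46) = 1.87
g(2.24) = -83.86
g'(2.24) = -5361.38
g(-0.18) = 1.22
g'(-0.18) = 0.28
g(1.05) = -8.66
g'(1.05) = 47.10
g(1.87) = -4.39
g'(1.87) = -7.33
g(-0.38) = 1.25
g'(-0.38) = -0.66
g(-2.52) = 1.73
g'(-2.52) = 4.40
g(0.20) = 1.64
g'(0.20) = 2.19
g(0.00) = 1.33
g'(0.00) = 1.00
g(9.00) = 2.43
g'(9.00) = -5.52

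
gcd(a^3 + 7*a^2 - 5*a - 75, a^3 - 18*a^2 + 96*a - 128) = 1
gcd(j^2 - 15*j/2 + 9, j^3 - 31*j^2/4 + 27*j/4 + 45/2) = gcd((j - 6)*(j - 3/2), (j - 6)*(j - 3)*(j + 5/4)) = j - 6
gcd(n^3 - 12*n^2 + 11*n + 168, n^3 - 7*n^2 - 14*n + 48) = n^2 - 5*n - 24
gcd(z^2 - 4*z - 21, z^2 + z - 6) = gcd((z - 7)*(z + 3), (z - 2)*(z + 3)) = z + 3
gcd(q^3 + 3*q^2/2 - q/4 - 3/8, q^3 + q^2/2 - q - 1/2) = q + 1/2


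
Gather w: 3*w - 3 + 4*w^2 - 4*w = 4*w^2 - w - 3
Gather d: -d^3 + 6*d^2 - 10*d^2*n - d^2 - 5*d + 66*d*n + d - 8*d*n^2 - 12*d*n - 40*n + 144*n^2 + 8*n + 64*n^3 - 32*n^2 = -d^3 + d^2*(5 - 10*n) + d*(-8*n^2 + 54*n - 4) + 64*n^3 + 112*n^2 - 32*n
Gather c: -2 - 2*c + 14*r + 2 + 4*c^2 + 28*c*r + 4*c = 4*c^2 + c*(28*r + 2) + 14*r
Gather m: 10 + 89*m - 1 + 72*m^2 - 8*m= 72*m^2 + 81*m + 9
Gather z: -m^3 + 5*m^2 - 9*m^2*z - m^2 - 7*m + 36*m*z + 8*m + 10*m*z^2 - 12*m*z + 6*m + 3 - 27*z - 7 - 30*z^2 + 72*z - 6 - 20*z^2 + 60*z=-m^3 + 4*m^2 + 7*m + z^2*(10*m - 50) + z*(-9*m^2 + 24*m + 105) - 10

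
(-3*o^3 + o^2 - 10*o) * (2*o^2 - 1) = -6*o^5 + 2*o^4 - 17*o^3 - o^2 + 10*o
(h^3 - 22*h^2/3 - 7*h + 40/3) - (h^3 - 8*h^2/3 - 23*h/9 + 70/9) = -14*h^2/3 - 40*h/9 + 50/9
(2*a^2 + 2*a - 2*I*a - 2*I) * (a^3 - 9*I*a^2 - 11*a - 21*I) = 2*a^5 + 2*a^4 - 20*I*a^4 - 40*a^3 - 20*I*a^3 - 40*a^2 - 20*I*a^2 - 42*a - 20*I*a - 42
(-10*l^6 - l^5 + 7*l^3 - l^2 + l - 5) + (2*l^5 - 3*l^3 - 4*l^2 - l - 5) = -10*l^6 + l^5 + 4*l^3 - 5*l^2 - 10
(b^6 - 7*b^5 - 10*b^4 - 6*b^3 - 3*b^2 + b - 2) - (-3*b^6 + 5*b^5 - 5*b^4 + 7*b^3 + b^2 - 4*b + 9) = 4*b^6 - 12*b^5 - 5*b^4 - 13*b^3 - 4*b^2 + 5*b - 11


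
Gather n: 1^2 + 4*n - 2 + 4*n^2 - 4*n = 4*n^2 - 1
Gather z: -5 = -5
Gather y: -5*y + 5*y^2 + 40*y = 5*y^2 + 35*y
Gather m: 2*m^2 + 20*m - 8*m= 2*m^2 + 12*m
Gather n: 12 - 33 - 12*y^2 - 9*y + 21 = -12*y^2 - 9*y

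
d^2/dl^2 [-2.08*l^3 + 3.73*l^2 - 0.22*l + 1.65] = 7.46 - 12.48*l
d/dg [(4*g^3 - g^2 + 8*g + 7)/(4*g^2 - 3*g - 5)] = (16*g^4 - 24*g^3 - 89*g^2 - 46*g - 19)/(16*g^4 - 24*g^3 - 31*g^2 + 30*g + 25)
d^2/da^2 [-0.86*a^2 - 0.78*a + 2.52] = -1.72000000000000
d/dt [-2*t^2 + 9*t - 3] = 9 - 4*t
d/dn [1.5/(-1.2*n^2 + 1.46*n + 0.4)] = (3.6*n - 2.19)/(-1.2*n^2 + 1.46*n + 0.4)^2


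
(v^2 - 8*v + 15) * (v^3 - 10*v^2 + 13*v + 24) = v^5 - 18*v^4 + 108*v^3 - 230*v^2 + 3*v + 360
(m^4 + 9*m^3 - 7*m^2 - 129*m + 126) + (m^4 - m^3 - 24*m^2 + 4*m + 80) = 2*m^4 + 8*m^3 - 31*m^2 - 125*m + 206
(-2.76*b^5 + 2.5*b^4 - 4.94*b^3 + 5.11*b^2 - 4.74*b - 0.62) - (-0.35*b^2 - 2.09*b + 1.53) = -2.76*b^5 + 2.5*b^4 - 4.94*b^3 + 5.46*b^2 - 2.65*b - 2.15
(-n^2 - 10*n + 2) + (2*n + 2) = -n^2 - 8*n + 4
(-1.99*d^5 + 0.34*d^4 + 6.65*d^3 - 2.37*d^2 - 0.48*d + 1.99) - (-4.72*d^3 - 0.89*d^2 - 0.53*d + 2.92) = -1.99*d^5 + 0.34*d^4 + 11.37*d^3 - 1.48*d^2 + 0.05*d - 0.93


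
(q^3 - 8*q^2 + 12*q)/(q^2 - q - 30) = q*(q - 2)/(q + 5)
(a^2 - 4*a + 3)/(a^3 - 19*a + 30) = (a - 1)/(a^2 + 3*a - 10)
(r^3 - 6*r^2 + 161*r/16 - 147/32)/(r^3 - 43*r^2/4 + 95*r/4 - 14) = (8*r^2 - 34*r + 21)/(8*(r^2 - 9*r + 8))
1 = 1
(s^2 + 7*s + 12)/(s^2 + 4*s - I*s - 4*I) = (s + 3)/(s - I)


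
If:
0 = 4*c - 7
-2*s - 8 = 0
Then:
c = 7/4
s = -4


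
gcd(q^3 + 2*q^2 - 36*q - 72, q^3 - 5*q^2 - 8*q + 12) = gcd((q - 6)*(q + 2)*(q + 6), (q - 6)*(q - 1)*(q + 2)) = q^2 - 4*q - 12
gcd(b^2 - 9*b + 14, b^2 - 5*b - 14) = b - 7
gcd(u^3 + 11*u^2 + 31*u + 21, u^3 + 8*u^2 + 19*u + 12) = u^2 + 4*u + 3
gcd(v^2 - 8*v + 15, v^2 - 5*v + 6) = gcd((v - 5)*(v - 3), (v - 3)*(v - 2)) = v - 3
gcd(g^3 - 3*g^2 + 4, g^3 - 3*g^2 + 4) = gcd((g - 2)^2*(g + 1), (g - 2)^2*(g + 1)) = g^3 - 3*g^2 + 4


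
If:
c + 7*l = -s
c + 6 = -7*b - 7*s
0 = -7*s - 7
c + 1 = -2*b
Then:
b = 2/5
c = -9/5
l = 2/5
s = -1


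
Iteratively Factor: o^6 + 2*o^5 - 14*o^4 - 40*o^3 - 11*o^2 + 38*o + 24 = (o - 4)*(o^5 + 6*o^4 + 10*o^3 - 11*o - 6) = (o - 4)*(o + 1)*(o^4 + 5*o^3 + 5*o^2 - 5*o - 6) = (o - 4)*(o + 1)^2*(o^3 + 4*o^2 + o - 6) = (o - 4)*(o - 1)*(o + 1)^2*(o^2 + 5*o + 6) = (o - 4)*(o - 1)*(o + 1)^2*(o + 2)*(o + 3)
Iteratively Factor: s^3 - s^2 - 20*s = (s + 4)*(s^2 - 5*s) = (s - 5)*(s + 4)*(s)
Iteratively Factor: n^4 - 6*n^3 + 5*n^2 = (n)*(n^3 - 6*n^2 + 5*n) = n*(n - 5)*(n^2 - n) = n^2*(n - 5)*(n - 1)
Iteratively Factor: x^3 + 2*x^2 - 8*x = (x - 2)*(x^2 + 4*x) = (x - 2)*(x + 4)*(x)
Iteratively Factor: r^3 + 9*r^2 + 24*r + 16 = (r + 4)*(r^2 + 5*r + 4) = (r + 4)^2*(r + 1)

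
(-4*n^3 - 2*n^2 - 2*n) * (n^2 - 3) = -4*n^5 - 2*n^4 + 10*n^3 + 6*n^2 + 6*n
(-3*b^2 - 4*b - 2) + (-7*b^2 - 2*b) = -10*b^2 - 6*b - 2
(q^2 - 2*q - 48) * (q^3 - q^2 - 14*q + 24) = q^5 - 3*q^4 - 60*q^3 + 100*q^2 + 624*q - 1152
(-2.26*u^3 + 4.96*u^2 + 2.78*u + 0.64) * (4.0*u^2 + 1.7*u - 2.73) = -9.04*u^5 + 15.998*u^4 + 25.7218*u^3 - 6.2548*u^2 - 6.5014*u - 1.7472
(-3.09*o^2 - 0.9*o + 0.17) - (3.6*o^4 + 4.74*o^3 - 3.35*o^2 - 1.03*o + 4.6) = -3.6*o^4 - 4.74*o^3 + 0.26*o^2 + 0.13*o - 4.43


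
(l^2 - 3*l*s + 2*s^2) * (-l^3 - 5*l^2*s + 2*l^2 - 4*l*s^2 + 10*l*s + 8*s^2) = -l^5 - 2*l^4*s + 2*l^4 + 9*l^3*s^2 + 4*l^3*s + 2*l^2*s^3 - 18*l^2*s^2 - 8*l*s^4 - 4*l*s^3 + 16*s^4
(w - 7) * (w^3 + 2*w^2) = w^4 - 5*w^3 - 14*w^2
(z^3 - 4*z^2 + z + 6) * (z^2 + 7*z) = z^5 + 3*z^4 - 27*z^3 + 13*z^2 + 42*z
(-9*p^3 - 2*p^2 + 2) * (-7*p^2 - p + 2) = 63*p^5 + 23*p^4 - 16*p^3 - 18*p^2 - 2*p + 4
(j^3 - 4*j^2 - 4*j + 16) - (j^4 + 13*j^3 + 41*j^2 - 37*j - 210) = -j^4 - 12*j^3 - 45*j^2 + 33*j + 226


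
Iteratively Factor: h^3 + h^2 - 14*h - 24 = (h - 4)*(h^2 + 5*h + 6) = (h - 4)*(h + 3)*(h + 2)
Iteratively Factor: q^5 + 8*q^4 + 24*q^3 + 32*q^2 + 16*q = (q + 2)*(q^4 + 6*q^3 + 12*q^2 + 8*q) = q*(q + 2)*(q^3 + 6*q^2 + 12*q + 8) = q*(q + 2)^2*(q^2 + 4*q + 4) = q*(q + 2)^3*(q + 2)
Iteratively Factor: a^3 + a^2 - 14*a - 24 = (a - 4)*(a^2 + 5*a + 6) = (a - 4)*(a + 2)*(a + 3)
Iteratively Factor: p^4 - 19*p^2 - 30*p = (p)*(p^3 - 19*p - 30) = p*(p + 2)*(p^2 - 2*p - 15) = p*(p - 5)*(p + 2)*(p + 3)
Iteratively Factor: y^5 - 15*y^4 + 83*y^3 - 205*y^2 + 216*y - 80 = (y - 5)*(y^4 - 10*y^3 + 33*y^2 - 40*y + 16) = (y - 5)*(y - 4)*(y^3 - 6*y^2 + 9*y - 4) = (y - 5)*(y - 4)*(y - 1)*(y^2 - 5*y + 4) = (y - 5)*(y - 4)*(y - 1)^2*(y - 4)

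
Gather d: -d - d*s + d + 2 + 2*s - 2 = -d*s + 2*s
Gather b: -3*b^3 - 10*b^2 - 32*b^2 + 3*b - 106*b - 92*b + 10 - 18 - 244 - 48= -3*b^3 - 42*b^2 - 195*b - 300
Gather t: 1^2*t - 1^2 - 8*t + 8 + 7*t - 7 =0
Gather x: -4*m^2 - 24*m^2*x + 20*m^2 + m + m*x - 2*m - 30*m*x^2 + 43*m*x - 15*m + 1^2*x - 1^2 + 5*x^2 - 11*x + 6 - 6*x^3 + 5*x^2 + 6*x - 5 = 16*m^2 - 16*m - 6*x^3 + x^2*(10 - 30*m) + x*(-24*m^2 + 44*m - 4)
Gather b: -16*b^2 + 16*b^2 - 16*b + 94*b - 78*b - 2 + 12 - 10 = 0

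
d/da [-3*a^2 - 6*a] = -6*a - 6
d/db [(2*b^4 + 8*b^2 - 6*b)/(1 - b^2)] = 2*(-2*b^5 + 4*b^3 - 3*b^2 + 8*b - 3)/(b^4 - 2*b^2 + 1)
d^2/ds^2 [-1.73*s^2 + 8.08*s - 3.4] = -3.46000000000000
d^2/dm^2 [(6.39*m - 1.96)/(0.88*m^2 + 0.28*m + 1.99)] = ((1.76*m + 0.28)*(3.52*m + 0.56)*(6.39*m - 1.96) - (33.7392*m + 0.1288)*(0.88*m^2 + 0.28*m + 1.99))/(0.88*m^2 + 0.28*m + 1.99)^3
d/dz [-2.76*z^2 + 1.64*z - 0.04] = 1.64 - 5.52*z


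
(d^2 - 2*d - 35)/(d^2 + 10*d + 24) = (d^2 - 2*d - 35)/(d^2 + 10*d + 24)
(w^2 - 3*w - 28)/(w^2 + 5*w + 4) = (w - 7)/(w + 1)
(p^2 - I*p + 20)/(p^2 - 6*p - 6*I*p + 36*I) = (p^2 - I*p + 20)/(p^2 - 6*p - 6*I*p + 36*I)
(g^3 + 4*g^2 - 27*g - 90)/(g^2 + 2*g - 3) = (g^2 + g - 30)/(g - 1)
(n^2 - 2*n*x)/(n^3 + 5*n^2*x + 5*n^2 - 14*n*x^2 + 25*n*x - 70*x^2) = n/(n^2 + 7*n*x + 5*n + 35*x)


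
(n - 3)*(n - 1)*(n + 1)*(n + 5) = n^4 + 2*n^3 - 16*n^2 - 2*n + 15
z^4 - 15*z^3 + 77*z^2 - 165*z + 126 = (z - 7)*(z - 3)^2*(z - 2)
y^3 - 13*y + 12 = (y - 3)*(y - 1)*(y + 4)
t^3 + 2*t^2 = t^2*(t + 2)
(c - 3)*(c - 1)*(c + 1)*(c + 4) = c^4 + c^3 - 13*c^2 - c + 12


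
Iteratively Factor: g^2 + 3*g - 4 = (g + 4)*(g - 1)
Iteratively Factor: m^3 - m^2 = (m)*(m^2 - m) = m*(m - 1)*(m)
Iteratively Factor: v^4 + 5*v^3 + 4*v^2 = (v + 4)*(v^3 + v^2) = v*(v + 4)*(v^2 + v) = v^2*(v + 4)*(v + 1)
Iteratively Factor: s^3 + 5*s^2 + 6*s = (s + 2)*(s^2 + 3*s) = (s + 2)*(s + 3)*(s)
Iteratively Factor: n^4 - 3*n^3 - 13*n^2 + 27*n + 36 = (n + 1)*(n^3 - 4*n^2 - 9*n + 36) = (n + 1)*(n + 3)*(n^2 - 7*n + 12) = (n - 4)*(n + 1)*(n + 3)*(n - 3)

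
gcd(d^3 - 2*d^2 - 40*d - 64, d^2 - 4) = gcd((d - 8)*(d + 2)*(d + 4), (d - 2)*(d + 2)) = d + 2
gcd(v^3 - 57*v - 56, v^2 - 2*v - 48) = v - 8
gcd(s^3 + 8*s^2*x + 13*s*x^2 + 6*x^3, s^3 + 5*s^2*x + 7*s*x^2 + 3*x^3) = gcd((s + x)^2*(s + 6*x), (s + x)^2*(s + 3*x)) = s^2 + 2*s*x + x^2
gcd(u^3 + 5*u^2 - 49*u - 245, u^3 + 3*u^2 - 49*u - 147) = u^2 - 49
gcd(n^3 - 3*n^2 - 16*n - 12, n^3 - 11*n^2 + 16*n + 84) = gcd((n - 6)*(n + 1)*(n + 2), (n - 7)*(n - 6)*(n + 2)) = n^2 - 4*n - 12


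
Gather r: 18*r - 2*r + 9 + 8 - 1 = 16*r + 16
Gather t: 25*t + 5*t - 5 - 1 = 30*t - 6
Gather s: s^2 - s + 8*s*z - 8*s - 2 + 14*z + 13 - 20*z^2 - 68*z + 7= s^2 + s*(8*z - 9) - 20*z^2 - 54*z + 18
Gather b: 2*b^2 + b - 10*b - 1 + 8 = 2*b^2 - 9*b + 7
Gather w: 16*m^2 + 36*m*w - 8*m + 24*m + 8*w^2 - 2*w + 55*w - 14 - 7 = 16*m^2 + 16*m + 8*w^2 + w*(36*m + 53) - 21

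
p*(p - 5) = p^2 - 5*p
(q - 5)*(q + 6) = q^2 + q - 30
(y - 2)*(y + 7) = y^2 + 5*y - 14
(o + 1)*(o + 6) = o^2 + 7*o + 6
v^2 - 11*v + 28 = (v - 7)*(v - 4)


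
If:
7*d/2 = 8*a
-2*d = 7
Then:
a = -49/32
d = -7/2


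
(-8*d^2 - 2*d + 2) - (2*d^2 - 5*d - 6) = -10*d^2 + 3*d + 8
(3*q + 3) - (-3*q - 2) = 6*q + 5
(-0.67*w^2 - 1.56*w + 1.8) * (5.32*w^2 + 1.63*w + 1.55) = -3.5644*w^4 - 9.3913*w^3 + 5.9947*w^2 + 0.516*w + 2.79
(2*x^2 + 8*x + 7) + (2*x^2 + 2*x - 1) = 4*x^2 + 10*x + 6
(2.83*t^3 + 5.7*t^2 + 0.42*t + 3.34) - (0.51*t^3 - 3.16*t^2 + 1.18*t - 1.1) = 2.32*t^3 + 8.86*t^2 - 0.76*t + 4.44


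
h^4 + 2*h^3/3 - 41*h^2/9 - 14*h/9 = h*(h - 2)*(h + 1/3)*(h + 7/3)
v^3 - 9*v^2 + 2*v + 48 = (v - 8)*(v - 3)*(v + 2)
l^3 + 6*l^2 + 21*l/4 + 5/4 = (l + 1/2)^2*(l + 5)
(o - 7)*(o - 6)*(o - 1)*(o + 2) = o^4 - 12*o^3 + 27*o^2 + 68*o - 84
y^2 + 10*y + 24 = (y + 4)*(y + 6)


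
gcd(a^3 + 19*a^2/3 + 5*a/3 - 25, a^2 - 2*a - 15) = a + 3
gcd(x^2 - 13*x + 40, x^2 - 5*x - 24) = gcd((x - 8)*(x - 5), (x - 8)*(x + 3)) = x - 8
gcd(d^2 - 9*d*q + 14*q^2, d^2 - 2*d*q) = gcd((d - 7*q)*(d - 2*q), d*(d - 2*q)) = -d + 2*q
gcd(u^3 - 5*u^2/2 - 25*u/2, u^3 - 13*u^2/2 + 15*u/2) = u^2 - 5*u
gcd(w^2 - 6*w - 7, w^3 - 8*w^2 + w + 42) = w - 7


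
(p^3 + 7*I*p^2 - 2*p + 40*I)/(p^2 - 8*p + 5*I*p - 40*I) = (p^2 + 2*I*p + 8)/(p - 8)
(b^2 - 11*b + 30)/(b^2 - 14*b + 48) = (b - 5)/(b - 8)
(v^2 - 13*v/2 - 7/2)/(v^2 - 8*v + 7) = (v + 1/2)/(v - 1)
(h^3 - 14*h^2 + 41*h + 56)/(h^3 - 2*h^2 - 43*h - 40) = (h - 7)/(h + 5)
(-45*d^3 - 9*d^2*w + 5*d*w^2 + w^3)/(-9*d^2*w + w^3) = (5*d + w)/w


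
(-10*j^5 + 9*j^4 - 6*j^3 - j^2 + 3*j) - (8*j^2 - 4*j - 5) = -10*j^5 + 9*j^4 - 6*j^3 - 9*j^2 + 7*j + 5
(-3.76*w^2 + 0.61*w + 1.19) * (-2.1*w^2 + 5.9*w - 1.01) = 7.896*w^4 - 23.465*w^3 + 4.8976*w^2 + 6.4049*w - 1.2019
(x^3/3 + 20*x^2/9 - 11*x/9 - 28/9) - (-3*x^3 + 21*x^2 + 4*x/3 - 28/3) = 10*x^3/3 - 169*x^2/9 - 23*x/9 + 56/9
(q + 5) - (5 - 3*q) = 4*q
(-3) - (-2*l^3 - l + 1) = 2*l^3 + l - 4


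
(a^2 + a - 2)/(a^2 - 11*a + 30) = (a^2 + a - 2)/(a^2 - 11*a + 30)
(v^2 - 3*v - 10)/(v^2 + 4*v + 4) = (v - 5)/(v + 2)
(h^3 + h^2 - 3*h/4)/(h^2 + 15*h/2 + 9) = h*(2*h - 1)/(2*(h + 6))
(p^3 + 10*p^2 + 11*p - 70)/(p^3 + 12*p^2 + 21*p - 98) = (p + 5)/(p + 7)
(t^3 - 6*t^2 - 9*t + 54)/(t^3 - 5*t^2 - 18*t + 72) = (t + 3)/(t + 4)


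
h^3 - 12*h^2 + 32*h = h*(h - 8)*(h - 4)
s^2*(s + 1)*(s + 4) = s^4 + 5*s^3 + 4*s^2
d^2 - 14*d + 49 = (d - 7)^2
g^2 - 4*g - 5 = (g - 5)*(g + 1)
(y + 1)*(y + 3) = y^2 + 4*y + 3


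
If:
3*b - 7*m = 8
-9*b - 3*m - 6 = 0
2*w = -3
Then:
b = -1/4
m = -5/4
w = -3/2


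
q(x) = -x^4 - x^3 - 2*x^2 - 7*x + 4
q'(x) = -4*x^3 - 3*x^2 - 4*x - 7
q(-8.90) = -5661.38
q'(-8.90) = 2610.85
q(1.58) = -22.23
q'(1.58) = -36.59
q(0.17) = 2.75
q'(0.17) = -7.79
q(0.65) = -1.85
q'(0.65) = -11.97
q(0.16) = 2.82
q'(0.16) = -7.73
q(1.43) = -17.21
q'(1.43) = -30.55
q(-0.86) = 8.63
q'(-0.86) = -3.23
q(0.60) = -1.27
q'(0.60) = -11.34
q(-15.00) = -47591.00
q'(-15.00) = 12878.00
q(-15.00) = -47591.00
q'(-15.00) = 12878.00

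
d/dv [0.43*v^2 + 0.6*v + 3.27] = 0.86*v + 0.6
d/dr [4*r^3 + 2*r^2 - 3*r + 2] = 12*r^2 + 4*r - 3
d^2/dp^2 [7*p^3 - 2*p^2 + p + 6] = 42*p - 4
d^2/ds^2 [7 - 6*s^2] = -12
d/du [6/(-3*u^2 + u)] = 6*(6*u - 1)/(u^2*(3*u - 1)^2)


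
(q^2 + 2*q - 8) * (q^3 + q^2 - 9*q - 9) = q^5 + 3*q^4 - 15*q^3 - 35*q^2 + 54*q + 72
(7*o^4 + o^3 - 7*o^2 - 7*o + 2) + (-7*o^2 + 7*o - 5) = 7*o^4 + o^3 - 14*o^2 - 3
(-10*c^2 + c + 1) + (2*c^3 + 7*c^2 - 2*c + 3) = 2*c^3 - 3*c^2 - c + 4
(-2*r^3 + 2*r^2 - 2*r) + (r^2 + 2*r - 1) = -2*r^3 + 3*r^2 - 1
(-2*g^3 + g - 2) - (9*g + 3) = -2*g^3 - 8*g - 5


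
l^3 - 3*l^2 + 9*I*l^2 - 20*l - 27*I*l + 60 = (l - 3)*(l + 4*I)*(l + 5*I)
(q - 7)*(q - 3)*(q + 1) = q^3 - 9*q^2 + 11*q + 21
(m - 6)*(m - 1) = m^2 - 7*m + 6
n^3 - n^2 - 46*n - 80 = (n - 8)*(n + 2)*(n + 5)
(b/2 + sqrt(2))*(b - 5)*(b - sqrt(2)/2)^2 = b^4/2 - 5*b^3/2 + sqrt(2)*b^3/2 - 5*sqrt(2)*b^2/2 - 7*b^2/4 + sqrt(2)*b/2 + 35*b/4 - 5*sqrt(2)/2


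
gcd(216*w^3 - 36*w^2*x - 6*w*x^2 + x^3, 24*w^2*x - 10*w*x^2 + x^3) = -6*w + x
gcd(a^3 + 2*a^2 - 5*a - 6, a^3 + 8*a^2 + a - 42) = a^2 + a - 6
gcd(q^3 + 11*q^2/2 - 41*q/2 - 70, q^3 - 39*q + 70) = q + 7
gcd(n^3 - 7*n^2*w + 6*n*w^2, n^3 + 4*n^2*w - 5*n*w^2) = -n^2 + n*w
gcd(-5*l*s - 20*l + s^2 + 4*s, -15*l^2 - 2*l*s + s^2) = -5*l + s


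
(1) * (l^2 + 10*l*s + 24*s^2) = l^2 + 10*l*s + 24*s^2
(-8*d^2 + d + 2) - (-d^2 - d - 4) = -7*d^2 + 2*d + 6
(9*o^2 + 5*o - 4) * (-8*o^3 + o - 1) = -72*o^5 - 40*o^4 + 41*o^3 - 4*o^2 - 9*o + 4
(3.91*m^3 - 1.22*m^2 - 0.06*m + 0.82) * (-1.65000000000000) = -6.4515*m^3 + 2.013*m^2 + 0.099*m - 1.353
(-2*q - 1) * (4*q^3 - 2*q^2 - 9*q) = -8*q^4 + 20*q^2 + 9*q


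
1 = 1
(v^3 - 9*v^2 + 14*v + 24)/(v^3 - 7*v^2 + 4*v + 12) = (v - 4)/(v - 2)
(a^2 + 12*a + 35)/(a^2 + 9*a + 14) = (a + 5)/(a + 2)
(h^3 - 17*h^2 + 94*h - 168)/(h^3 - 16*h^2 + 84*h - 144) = (h - 7)/(h - 6)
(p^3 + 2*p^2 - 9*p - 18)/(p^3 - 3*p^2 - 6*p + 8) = (p^2 - 9)/(p^2 - 5*p + 4)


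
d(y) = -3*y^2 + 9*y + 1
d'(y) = 9 - 6*y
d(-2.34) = -36.49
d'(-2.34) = 23.04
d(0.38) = 3.99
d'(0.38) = 6.72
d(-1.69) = -22.78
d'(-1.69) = 19.14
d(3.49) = -4.13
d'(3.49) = -11.94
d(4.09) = -12.37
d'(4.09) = -15.54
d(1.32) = 7.65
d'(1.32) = 1.08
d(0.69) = 5.78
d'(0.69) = 4.86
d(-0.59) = -5.35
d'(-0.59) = 12.54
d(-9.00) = -323.00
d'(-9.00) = 63.00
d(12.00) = -323.00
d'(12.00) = -63.00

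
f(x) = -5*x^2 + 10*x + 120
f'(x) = 10 - 10*x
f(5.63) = 17.82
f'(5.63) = -46.30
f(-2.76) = 54.31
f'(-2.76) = 37.60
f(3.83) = 84.96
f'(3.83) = -28.30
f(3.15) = 101.89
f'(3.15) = -21.50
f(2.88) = 107.33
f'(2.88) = -18.80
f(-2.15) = 75.39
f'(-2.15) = 31.50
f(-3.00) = 45.00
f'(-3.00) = 40.00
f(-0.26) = 117.06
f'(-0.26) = 12.60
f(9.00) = -195.00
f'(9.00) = -80.00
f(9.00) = -195.00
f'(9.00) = -80.00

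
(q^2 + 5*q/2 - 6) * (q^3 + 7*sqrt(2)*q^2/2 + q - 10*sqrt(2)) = q^5 + 5*q^4/2 + 7*sqrt(2)*q^4/2 - 5*q^3 + 35*sqrt(2)*q^3/4 - 31*sqrt(2)*q^2 + 5*q^2/2 - 25*sqrt(2)*q - 6*q + 60*sqrt(2)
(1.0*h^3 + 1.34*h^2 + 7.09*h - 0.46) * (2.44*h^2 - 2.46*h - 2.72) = 2.44*h^5 + 0.8096*h^4 + 11.2832*h^3 - 22.2086*h^2 - 18.1532*h + 1.2512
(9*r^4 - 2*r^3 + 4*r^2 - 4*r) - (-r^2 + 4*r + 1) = 9*r^4 - 2*r^3 + 5*r^2 - 8*r - 1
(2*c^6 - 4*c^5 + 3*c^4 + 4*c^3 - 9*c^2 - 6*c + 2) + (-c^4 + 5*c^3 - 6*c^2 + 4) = 2*c^6 - 4*c^5 + 2*c^4 + 9*c^3 - 15*c^2 - 6*c + 6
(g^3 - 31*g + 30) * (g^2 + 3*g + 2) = g^5 + 3*g^4 - 29*g^3 - 63*g^2 + 28*g + 60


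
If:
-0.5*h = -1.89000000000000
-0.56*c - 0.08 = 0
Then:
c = -0.14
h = 3.78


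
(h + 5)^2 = h^2 + 10*h + 25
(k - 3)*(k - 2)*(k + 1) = k^3 - 4*k^2 + k + 6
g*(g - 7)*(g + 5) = g^3 - 2*g^2 - 35*g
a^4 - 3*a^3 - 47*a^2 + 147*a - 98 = (a - 7)*(a - 2)*(a - 1)*(a + 7)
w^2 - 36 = (w - 6)*(w + 6)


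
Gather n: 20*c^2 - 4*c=20*c^2 - 4*c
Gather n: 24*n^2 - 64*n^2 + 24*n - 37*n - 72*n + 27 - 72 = -40*n^2 - 85*n - 45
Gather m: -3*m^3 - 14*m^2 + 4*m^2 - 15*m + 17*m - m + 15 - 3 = -3*m^3 - 10*m^2 + m + 12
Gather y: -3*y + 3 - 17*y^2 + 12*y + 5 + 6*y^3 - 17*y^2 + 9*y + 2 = 6*y^3 - 34*y^2 + 18*y + 10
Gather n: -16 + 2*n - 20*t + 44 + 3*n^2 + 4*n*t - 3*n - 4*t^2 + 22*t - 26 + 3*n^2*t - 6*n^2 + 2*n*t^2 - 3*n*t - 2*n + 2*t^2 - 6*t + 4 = n^2*(3*t - 3) + n*(2*t^2 + t - 3) - 2*t^2 - 4*t + 6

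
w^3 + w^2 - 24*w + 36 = (w - 3)*(w - 2)*(w + 6)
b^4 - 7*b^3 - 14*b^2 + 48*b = b*(b - 8)*(b - 2)*(b + 3)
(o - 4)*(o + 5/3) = o^2 - 7*o/3 - 20/3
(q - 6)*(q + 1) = q^2 - 5*q - 6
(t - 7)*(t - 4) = t^2 - 11*t + 28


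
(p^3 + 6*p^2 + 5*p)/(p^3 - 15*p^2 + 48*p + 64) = p*(p + 5)/(p^2 - 16*p + 64)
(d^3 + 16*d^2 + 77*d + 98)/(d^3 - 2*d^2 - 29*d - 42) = (d^2 + 14*d + 49)/(d^2 - 4*d - 21)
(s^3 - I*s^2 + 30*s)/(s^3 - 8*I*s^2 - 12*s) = (s + 5*I)/(s - 2*I)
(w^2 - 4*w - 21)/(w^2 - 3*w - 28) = (w + 3)/(w + 4)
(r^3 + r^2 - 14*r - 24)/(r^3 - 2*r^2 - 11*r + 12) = (r + 2)/(r - 1)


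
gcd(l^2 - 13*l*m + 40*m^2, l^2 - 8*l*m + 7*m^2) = 1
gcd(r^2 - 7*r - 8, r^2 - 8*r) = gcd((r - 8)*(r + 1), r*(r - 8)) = r - 8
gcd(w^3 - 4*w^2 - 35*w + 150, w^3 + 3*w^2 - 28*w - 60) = w^2 + w - 30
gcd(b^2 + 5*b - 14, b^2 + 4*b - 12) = b - 2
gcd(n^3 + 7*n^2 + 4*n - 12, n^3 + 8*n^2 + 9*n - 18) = n^2 + 5*n - 6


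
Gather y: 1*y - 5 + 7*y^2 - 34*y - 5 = 7*y^2 - 33*y - 10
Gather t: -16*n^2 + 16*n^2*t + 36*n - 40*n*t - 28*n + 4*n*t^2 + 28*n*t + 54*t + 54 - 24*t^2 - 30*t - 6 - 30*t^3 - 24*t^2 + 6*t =-16*n^2 + 8*n - 30*t^3 + t^2*(4*n - 48) + t*(16*n^2 - 12*n + 30) + 48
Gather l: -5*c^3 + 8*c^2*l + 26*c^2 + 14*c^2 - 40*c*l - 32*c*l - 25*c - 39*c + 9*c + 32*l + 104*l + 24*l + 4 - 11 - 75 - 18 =-5*c^3 + 40*c^2 - 55*c + l*(8*c^2 - 72*c + 160) - 100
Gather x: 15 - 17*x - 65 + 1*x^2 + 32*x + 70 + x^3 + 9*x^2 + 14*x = x^3 + 10*x^2 + 29*x + 20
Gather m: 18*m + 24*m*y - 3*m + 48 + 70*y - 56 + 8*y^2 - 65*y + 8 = m*(24*y + 15) + 8*y^2 + 5*y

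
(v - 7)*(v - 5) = v^2 - 12*v + 35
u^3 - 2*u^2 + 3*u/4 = u*(u - 3/2)*(u - 1/2)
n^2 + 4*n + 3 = (n + 1)*(n + 3)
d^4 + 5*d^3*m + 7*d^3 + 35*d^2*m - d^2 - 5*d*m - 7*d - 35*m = (d - 1)*(d + 1)*(d + 7)*(d + 5*m)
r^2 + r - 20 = (r - 4)*(r + 5)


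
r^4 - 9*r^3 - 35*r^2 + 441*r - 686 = (r - 7)^2*(r - 2)*(r + 7)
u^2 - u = u*(u - 1)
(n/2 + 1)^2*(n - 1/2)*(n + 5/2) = n^4/4 + 3*n^3/2 + 43*n^2/16 + 3*n/4 - 5/4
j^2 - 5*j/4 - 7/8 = (j - 7/4)*(j + 1/2)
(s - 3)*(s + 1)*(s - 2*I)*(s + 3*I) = s^4 - 2*s^3 + I*s^3 + 3*s^2 - 2*I*s^2 - 12*s - 3*I*s - 18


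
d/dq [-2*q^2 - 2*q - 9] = -4*q - 2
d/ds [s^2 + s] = 2*s + 1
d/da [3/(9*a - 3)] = -3/(3*a - 1)^2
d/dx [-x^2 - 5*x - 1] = -2*x - 5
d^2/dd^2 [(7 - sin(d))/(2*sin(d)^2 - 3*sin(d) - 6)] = (-4*sin(d)^5 + 106*sin(d)^4 - 190*sin(d)^3 + 249*sin(d)^2 + 162*sin(d) - 330)/(3*sin(d) + cos(2*d) + 5)^3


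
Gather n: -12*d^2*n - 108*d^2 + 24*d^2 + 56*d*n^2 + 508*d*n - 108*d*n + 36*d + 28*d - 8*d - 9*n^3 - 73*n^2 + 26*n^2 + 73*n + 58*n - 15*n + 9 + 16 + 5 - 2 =-84*d^2 + 56*d - 9*n^3 + n^2*(56*d - 47) + n*(-12*d^2 + 400*d + 116) + 28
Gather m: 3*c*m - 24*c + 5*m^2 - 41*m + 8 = -24*c + 5*m^2 + m*(3*c - 41) + 8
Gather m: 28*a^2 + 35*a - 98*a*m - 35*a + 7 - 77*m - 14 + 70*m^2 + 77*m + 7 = 28*a^2 - 98*a*m + 70*m^2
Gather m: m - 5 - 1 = m - 6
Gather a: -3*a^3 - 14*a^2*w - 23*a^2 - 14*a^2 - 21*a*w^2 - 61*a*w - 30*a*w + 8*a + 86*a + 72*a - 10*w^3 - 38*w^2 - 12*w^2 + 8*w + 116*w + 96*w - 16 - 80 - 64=-3*a^3 + a^2*(-14*w - 37) + a*(-21*w^2 - 91*w + 166) - 10*w^3 - 50*w^2 + 220*w - 160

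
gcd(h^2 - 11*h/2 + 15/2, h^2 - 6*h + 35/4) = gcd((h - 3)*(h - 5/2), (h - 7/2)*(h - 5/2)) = h - 5/2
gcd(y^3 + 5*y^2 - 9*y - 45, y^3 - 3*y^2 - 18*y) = y + 3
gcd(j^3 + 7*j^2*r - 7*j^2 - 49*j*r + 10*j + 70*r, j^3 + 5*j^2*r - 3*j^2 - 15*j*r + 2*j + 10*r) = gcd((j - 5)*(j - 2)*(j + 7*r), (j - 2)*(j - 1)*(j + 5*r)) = j - 2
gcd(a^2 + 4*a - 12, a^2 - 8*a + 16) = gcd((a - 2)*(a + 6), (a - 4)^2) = 1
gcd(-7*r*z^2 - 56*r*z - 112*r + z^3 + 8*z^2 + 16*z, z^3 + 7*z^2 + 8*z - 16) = z^2 + 8*z + 16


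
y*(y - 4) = y^2 - 4*y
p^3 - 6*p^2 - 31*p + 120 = (p - 8)*(p - 3)*(p + 5)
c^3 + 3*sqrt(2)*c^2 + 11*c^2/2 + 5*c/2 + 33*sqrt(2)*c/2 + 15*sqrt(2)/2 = (c + 1/2)*(c + 5)*(c + 3*sqrt(2))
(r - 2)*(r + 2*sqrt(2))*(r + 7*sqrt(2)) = r^3 - 2*r^2 + 9*sqrt(2)*r^2 - 18*sqrt(2)*r + 28*r - 56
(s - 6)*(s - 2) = s^2 - 8*s + 12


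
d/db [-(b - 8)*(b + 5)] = 3 - 2*b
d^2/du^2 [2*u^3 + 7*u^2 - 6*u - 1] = 12*u + 14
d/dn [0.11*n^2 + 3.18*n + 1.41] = 0.22*n + 3.18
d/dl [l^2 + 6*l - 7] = 2*l + 6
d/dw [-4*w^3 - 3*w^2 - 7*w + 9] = -12*w^2 - 6*w - 7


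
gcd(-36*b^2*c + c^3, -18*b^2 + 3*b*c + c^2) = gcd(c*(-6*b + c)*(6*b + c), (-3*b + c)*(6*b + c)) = 6*b + c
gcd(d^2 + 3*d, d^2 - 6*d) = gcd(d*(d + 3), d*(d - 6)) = d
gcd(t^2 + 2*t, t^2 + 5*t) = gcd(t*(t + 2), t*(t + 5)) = t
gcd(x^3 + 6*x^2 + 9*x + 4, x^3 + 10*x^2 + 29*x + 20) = x^2 + 5*x + 4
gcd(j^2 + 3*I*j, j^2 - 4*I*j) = j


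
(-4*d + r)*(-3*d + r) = 12*d^2 - 7*d*r + r^2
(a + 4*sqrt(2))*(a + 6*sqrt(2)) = a^2 + 10*sqrt(2)*a + 48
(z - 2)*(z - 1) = z^2 - 3*z + 2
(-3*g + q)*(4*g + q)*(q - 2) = -12*g^2*q + 24*g^2 + g*q^2 - 2*g*q + q^3 - 2*q^2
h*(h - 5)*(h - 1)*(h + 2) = h^4 - 4*h^3 - 7*h^2 + 10*h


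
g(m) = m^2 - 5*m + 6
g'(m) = 2*m - 5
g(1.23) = 1.36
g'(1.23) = -2.54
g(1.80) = 0.24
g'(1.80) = -1.40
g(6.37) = 14.73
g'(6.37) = 7.74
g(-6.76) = 85.50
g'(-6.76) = -18.52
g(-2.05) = 20.45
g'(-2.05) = -9.10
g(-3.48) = 35.51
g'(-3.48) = -11.96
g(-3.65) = 37.57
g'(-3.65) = -12.30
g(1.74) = 0.33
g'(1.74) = -1.52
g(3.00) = 0.00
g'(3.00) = 1.00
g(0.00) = 6.00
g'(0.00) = -5.00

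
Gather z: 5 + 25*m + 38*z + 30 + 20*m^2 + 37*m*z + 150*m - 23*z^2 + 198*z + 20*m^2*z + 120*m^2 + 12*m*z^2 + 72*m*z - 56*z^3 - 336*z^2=140*m^2 + 175*m - 56*z^3 + z^2*(12*m - 359) + z*(20*m^2 + 109*m + 236) + 35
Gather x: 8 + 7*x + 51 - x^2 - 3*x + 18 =-x^2 + 4*x + 77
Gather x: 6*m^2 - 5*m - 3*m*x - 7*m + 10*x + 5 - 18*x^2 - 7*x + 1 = 6*m^2 - 12*m - 18*x^2 + x*(3 - 3*m) + 6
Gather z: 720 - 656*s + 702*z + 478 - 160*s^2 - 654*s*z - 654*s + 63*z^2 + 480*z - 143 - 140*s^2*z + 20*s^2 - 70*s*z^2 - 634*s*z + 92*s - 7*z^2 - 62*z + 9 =-140*s^2 - 1218*s + z^2*(56 - 70*s) + z*(-140*s^2 - 1288*s + 1120) + 1064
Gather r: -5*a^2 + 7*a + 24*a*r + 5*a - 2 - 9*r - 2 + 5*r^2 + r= -5*a^2 + 12*a + 5*r^2 + r*(24*a - 8) - 4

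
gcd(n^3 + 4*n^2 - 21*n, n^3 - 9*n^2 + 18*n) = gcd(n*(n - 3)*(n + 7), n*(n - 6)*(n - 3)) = n^2 - 3*n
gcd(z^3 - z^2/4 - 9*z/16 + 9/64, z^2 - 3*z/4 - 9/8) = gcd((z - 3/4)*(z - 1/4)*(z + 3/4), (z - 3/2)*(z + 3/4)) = z + 3/4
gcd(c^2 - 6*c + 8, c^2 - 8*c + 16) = c - 4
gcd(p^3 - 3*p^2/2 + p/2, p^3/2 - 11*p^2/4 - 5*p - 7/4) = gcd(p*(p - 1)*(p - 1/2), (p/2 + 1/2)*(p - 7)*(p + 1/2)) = 1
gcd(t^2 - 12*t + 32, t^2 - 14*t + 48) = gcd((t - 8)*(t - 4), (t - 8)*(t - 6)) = t - 8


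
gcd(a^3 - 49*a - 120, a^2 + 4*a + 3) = a + 3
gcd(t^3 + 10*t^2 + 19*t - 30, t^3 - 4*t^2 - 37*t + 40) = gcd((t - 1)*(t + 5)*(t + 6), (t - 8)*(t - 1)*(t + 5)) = t^2 + 4*t - 5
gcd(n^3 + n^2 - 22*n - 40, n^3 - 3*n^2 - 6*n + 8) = n + 2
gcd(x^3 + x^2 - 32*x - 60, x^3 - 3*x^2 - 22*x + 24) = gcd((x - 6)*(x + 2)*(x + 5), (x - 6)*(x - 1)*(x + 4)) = x - 6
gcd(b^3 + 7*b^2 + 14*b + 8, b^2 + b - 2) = b + 2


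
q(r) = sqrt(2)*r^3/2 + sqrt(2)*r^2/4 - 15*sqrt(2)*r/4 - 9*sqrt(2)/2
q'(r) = 3*sqrt(2)*r^2/2 + sqrt(2)*r/2 - 15*sqrt(2)/4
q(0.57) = -9.14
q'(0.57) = -4.21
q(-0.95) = -1.61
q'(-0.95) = -4.06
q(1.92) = -10.24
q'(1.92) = 3.87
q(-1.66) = 0.18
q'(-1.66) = -0.63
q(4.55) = 43.43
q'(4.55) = 41.83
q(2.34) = -7.78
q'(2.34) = 7.97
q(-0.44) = -4.02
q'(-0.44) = -5.20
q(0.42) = -8.48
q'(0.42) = -4.63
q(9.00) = 490.02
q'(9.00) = 172.89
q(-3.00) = -6.36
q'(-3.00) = 11.67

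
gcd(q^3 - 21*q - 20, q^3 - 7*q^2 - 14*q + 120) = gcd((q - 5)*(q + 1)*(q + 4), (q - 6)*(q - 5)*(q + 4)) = q^2 - q - 20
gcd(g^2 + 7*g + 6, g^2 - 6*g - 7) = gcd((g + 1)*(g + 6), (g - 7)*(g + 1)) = g + 1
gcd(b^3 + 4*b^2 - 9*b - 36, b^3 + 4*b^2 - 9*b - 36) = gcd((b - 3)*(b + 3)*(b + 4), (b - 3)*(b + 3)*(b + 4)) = b^3 + 4*b^2 - 9*b - 36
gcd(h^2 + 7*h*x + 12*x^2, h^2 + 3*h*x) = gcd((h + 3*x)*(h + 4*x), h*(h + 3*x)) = h + 3*x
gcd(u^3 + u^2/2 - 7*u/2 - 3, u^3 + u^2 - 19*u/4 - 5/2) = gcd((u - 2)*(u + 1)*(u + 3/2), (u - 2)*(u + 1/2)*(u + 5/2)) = u - 2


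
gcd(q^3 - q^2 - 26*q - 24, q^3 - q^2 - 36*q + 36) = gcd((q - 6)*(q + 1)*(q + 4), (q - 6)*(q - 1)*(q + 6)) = q - 6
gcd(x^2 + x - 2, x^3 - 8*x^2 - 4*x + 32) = x + 2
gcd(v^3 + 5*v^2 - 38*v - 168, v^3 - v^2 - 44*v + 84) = v^2 + v - 42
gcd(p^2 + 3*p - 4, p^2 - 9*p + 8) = p - 1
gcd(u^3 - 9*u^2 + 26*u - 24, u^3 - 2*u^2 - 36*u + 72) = u - 2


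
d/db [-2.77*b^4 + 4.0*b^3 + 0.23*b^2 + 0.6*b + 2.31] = -11.08*b^3 + 12.0*b^2 + 0.46*b + 0.6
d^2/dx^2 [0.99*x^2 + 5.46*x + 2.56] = 1.98000000000000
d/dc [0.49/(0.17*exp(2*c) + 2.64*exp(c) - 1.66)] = (-0.1666*exp(c) - 1.2936)*exp(c)/(0.17*exp(2*c) + 2.64*exp(c) - 1.66)^2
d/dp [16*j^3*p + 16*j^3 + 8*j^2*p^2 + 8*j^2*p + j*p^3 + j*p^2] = j*(16*j^2 + 16*j*p + 8*j + 3*p^2 + 2*p)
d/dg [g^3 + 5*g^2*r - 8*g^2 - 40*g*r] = 3*g^2 + 10*g*r - 16*g - 40*r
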